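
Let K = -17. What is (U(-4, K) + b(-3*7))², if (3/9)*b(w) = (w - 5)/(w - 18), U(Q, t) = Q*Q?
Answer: 324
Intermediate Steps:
U(Q, t) = Q²
b(w) = 3*(-5 + w)/(-18 + w) (b(w) = 3*((w - 5)/(w - 18)) = 3*((-5 + w)/(-18 + w)) = 3*(-5 + w)/(-18 + w))
(U(-4, K) + b(-3*7))² = ((-4)² + 3*(-5 - 3*7)/(-18 - 3*7))² = (16 + 3*(-5 - 21)/(-18 - 21))² = (16 + 3*(-26)/(-39))² = (16 + 3*(-1/39)*(-26))² = (16 + 2)² = 18² = 324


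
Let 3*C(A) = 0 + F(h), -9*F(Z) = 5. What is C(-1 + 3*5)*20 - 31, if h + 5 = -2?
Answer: -937/27 ≈ -34.704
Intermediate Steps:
h = -7 (h = -5 - 2 = -7)
F(Z) = -5/9 (F(Z) = -⅑*5 = -5/9)
C(A) = -5/27 (C(A) = (0 - 5/9)/3 = (⅓)*(-5/9) = -5/27)
C(-1 + 3*5)*20 - 31 = -5/27*20 - 31 = -100/27 - 31 = -937/27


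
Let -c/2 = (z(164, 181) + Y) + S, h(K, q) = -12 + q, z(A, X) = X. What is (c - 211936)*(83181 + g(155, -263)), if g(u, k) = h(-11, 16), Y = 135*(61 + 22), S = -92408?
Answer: -4150266020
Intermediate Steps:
Y = 11205 (Y = 135*83 = 11205)
g(u, k) = 4 (g(u, k) = -12 + 16 = 4)
c = 162044 (c = -2*((181 + 11205) - 92408) = -2*(11386 - 92408) = -2*(-81022) = 162044)
(c - 211936)*(83181 + g(155, -263)) = (162044 - 211936)*(83181 + 4) = -49892*83185 = -4150266020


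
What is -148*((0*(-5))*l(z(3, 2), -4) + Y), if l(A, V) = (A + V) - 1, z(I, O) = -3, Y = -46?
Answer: 6808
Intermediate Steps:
l(A, V) = -1 + A + V
-148*((0*(-5))*l(z(3, 2), -4) + Y) = -148*((0*(-5))*(-1 - 3 - 4) - 46) = -148*(0*(-8) - 46) = -148*(0 - 46) = -148*(-46) = 6808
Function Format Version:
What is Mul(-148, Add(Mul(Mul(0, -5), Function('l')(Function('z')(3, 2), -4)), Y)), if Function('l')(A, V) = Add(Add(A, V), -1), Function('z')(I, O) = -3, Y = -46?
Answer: 6808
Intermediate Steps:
Function('l')(A, V) = Add(-1, A, V)
Mul(-148, Add(Mul(Mul(0, -5), Function('l')(Function('z')(3, 2), -4)), Y)) = Mul(-148, Add(Mul(Mul(0, -5), Add(-1, -3, -4)), -46)) = Mul(-148, Add(Mul(0, -8), -46)) = Mul(-148, Add(0, -46)) = Mul(-148, -46) = 6808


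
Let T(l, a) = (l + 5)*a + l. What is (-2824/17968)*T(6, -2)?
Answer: 2824/1123 ≈ 2.5147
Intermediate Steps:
T(l, a) = l + a*(5 + l) (T(l, a) = (5 + l)*a + l = a*(5 + l) + l = l + a*(5 + l))
(-2824/17968)*T(6, -2) = (-2824/17968)*(6 + 5*(-2) - 2*6) = (-2824*1/17968)*(6 - 10 - 12) = -353/2246*(-16) = 2824/1123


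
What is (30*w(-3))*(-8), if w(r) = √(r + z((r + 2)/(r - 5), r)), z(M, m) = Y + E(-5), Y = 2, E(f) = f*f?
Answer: -480*√6 ≈ -1175.8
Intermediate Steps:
E(f) = f²
z(M, m) = 27 (z(M, m) = 2 + (-5)² = 2 + 25 = 27)
w(r) = √(27 + r) (w(r) = √(r + 27) = √(27 + r))
(30*w(-3))*(-8) = (30*√(27 - 3))*(-8) = (30*√24)*(-8) = (30*(2*√6))*(-8) = (60*√6)*(-8) = -480*√6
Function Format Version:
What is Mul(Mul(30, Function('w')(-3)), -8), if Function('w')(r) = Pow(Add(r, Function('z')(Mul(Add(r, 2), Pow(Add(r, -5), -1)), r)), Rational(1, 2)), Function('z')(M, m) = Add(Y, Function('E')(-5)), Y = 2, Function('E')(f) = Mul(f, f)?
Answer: Mul(-480, Pow(6, Rational(1, 2))) ≈ -1175.8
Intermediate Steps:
Function('E')(f) = Pow(f, 2)
Function('z')(M, m) = 27 (Function('z')(M, m) = Add(2, Pow(-5, 2)) = Add(2, 25) = 27)
Function('w')(r) = Pow(Add(27, r), Rational(1, 2)) (Function('w')(r) = Pow(Add(r, 27), Rational(1, 2)) = Pow(Add(27, r), Rational(1, 2)))
Mul(Mul(30, Function('w')(-3)), -8) = Mul(Mul(30, Pow(Add(27, -3), Rational(1, 2))), -8) = Mul(Mul(30, Pow(24, Rational(1, 2))), -8) = Mul(Mul(30, Mul(2, Pow(6, Rational(1, 2)))), -8) = Mul(Mul(60, Pow(6, Rational(1, 2))), -8) = Mul(-480, Pow(6, Rational(1, 2)))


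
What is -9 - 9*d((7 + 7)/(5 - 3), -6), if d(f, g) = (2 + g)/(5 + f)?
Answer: -6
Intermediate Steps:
d(f, g) = (2 + g)/(5 + f)
-9 - 9*d((7 + 7)/(5 - 3), -6) = -9 - 9*(2 - 6)/(5 + (7 + 7)/(5 - 3)) = -9 - 9*(-4)/(5 + 14/2) = -9 - 9*(-4)/(5 + 14*(½)) = -9 - 9*(-4)/(5 + 7) = -9 - 9*(-4)/12 = -9 - 3*(-4)/4 = -9 - 9*(-⅓) = -9 + 3 = -6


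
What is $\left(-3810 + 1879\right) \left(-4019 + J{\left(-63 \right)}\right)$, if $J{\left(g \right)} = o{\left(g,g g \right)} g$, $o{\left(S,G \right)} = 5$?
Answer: $8368954$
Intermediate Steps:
$J{\left(g \right)} = 5 g$
$\left(-3810 + 1879\right) \left(-4019 + J{\left(-63 \right)}\right) = \left(-3810 + 1879\right) \left(-4019 + 5 \left(-63\right)\right) = - 1931 \left(-4019 - 315\right) = \left(-1931\right) \left(-4334\right) = 8368954$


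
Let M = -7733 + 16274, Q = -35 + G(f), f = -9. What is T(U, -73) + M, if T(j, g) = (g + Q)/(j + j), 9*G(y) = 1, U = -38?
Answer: 5843015/684 ≈ 8542.4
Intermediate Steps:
G(y) = 1/9 (G(y) = (1/9)*1 = 1/9)
Q = -314/9 (Q = -35 + 1/9 = -314/9 ≈ -34.889)
M = 8541
T(j, g) = (-314/9 + g)/(2*j) (T(j, g) = (g - 314/9)/(j + j) = (-314/9 + g)/((2*j)) = (-314/9 + g)*(1/(2*j)) = (-314/9 + g)/(2*j))
T(U, -73) + M = (1/18)*(-314 + 9*(-73))/(-38) + 8541 = (1/18)*(-1/38)*(-314 - 657) + 8541 = (1/18)*(-1/38)*(-971) + 8541 = 971/684 + 8541 = 5843015/684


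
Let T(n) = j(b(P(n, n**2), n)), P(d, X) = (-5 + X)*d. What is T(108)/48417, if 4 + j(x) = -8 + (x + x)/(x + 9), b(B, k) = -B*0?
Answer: -4/16139 ≈ -0.00024785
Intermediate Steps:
P(d, X) = d*(-5 + X)
b(B, k) = 0
j(x) = -12 + 2*x/(9 + x) (j(x) = -4 + (-8 + (x + x)/(x + 9)) = -4 + (-8 + (2*x)/(9 + x)) = -4 + (-8 + 2*x/(9 + x)) = -12 + 2*x/(9 + x))
T(n) = -12 (T(n) = 2*(-54 - 5*0)/(9 + 0) = 2*(-54 + 0)/9 = 2*(1/9)*(-54) = -12)
T(108)/48417 = -12/48417 = -12*1/48417 = -4/16139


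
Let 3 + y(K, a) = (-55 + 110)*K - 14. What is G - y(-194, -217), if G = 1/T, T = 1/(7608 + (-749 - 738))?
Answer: 16808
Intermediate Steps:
T = 1/6121 (T = 1/(7608 - 1487) = 1/6121 ≈ 0.00016337)
y(K, a) = -17 + 55*K (y(K, a) = -3 + ((-55 + 110)*K - 14) = -3 + (55*K - 14) = -3 + (-14 + 55*K) = -17 + 55*K)
G = 6121 (G = 1/(1/6121) = 6121)
G - y(-194, -217) = 6121 - (-17 + 55*(-194)) = 6121 - (-17 - 10670) = 6121 - 1*(-10687) = 6121 + 10687 = 16808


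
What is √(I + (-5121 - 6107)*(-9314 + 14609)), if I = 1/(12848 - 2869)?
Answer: I*√5920282269236681/9979 ≈ 7710.5*I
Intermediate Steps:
I = 1/9979 ≈ 0.00010021
√(I + (-5121 - 6107)*(-9314 + 14609)) = √(1/9979 + (-5121 - 6107)*(-9314 + 14609)) = √(1/9979 - 11228*5295) = √(1/9979 - 59452260) = √(-593274102539/9979) = I*√5920282269236681/9979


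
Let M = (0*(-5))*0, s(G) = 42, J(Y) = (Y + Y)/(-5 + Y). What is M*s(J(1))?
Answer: 0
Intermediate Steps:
J(Y) = 2*Y/(-5 + Y) (J(Y) = (2*Y)/(-5 + Y) = 2*Y/(-5 + Y))
M = 0 (M = 0*0 = 0)
M*s(J(1)) = 0*42 = 0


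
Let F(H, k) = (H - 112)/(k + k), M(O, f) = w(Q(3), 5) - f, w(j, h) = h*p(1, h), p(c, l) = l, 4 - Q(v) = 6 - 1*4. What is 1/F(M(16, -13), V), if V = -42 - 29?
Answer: 71/37 ≈ 1.9189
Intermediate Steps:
Q(v) = 2 (Q(v) = 4 - (6 - 1*4) = 4 - (6 - 4) = 4 - 1*2 = 4 - 2 = 2)
w(j, h) = h**2 (w(j, h) = h*h = h**2)
M(O, f) = 25 - f (M(O, f) = 5**2 - f = 25 - f)
V = -71
F(H, k) = (-112 + H)/(2*k) (F(H, k) = (-112 + H)/((2*k)) = (-112 + H)*(1/(2*k)) = (-112 + H)/(2*k))
1/F(M(16, -13), V) = 1/((1/2)*(-112 + (25 - 1*(-13)))/(-71)) = 1/((1/2)*(-1/71)*(-112 + (25 + 13))) = 1/((1/2)*(-1/71)*(-112 + 38)) = 1/((1/2)*(-1/71)*(-74)) = 1/(37/71) = 71/37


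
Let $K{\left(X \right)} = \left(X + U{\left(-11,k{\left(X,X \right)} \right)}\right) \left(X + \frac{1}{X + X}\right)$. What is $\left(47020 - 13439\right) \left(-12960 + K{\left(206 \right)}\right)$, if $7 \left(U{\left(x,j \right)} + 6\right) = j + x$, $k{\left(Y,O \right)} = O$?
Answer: $\frac{3290796791895}{2884} \approx 1.1411 \cdot 10^{9}$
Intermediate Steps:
$U{\left(x,j \right)} = -6 + \frac{j}{7} + \frac{x}{7}$ ($U{\left(x,j \right)} = -6 + \frac{j + x}{7} = -6 + \left(\frac{j}{7} + \frac{x}{7}\right) = -6 + \frac{j}{7} + \frac{x}{7}$)
$K{\left(X \right)} = \left(- \frac{53}{7} + \frac{8 X}{7}\right) \left(X + \frac{1}{2 X}\right)$ ($K{\left(X \right)} = \left(X + \left(-6 + \frac{X}{7} + \frac{1}{7} \left(-11\right)\right)\right) \left(X + \frac{1}{X + X}\right) = \left(X - \left(\frac{53}{7} - \frac{X}{7}\right)\right) \left(X + \frac{1}{2 X}\right) = \left(X + \left(- \frac{53}{7} + \frac{X}{7}\right)\right) \left(X + \frac{1}{2 X}\right) = \left(- \frac{53}{7} + \frac{8 X}{7}\right) \left(X + \frac{1}{2 X}\right)$)
$\left(47020 - 13439\right) \left(-12960 + K{\left(206 \right)}\right) = \left(47020 - 13439\right) \left(-12960 + \frac{-53 - 106 \cdot 206^{2} + 8 \cdot 206 + 16 \cdot 206^{3}}{14 \cdot 206}\right) = 33581 \left(-12960 + \frac{1}{14} \cdot \frac{1}{206} \left(-53 - 4498216 + 1648 + 16 \cdot 8741816\right)\right) = 33581 \left(-12960 + \frac{1}{14} \cdot \frac{1}{206} \left(-53 - 4498216 + 1648 + 139869056\right)\right) = 33581 \left(-12960 + \frac{1}{14} \cdot \frac{1}{206} \cdot 135372435\right) = 33581 \left(-12960 + \frac{135372435}{2884}\right) = 33581 \cdot \frac{97995795}{2884} = \frac{3290796791895}{2884}$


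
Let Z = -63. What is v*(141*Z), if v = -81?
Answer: 719523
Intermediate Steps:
v*(141*Z) = -11421*(-63) = -81*(-8883) = 719523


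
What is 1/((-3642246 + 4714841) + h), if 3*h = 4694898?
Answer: 1/2637561 ≈ 3.7914e-7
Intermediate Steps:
h = 1564966 (h = (1/3)*4694898 = 1564966)
1/((-3642246 + 4714841) + h) = 1/((-3642246 + 4714841) + 1564966) = 1/(1072595 + 1564966) = 1/2637561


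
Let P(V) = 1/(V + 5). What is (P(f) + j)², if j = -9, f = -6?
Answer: 100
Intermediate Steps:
P(V) = 1/(5 + V)
(P(f) + j)² = (1/(5 - 6) - 9)² = (1/(-1) - 9)² = (-1 - 9)² = (-10)² = 100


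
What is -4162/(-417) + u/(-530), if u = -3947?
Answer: 3851759/221010 ≈ 17.428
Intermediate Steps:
-4162/(-417) + u/(-530) = -4162/(-417) - 3947/(-530) = -4162*(-1/417) - 3947*(-1/530) = 4162/417 + 3947/530 = 3851759/221010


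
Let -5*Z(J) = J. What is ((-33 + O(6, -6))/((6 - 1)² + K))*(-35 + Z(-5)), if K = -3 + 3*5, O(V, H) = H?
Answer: 1326/37 ≈ 35.838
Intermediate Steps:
K = 12 (K = -3 + 15 = 12)
Z(J) = -J/5
((-33 + O(6, -6))/((6 - 1)² + K))*(-35 + Z(-5)) = ((-33 - 6)/((6 - 1)² + 12))*(-35 - ⅕*(-5)) = (-39/(5² + 12))*(-35 + 1) = -39/(25 + 12)*(-34) = -39/37*(-34) = 1326/37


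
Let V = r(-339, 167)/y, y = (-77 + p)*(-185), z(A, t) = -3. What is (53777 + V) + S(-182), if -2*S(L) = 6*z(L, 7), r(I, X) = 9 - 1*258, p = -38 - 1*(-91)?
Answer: 79603197/1480 ≈ 53786.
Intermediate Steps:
p = 53 (p = -38 + 91 = 53)
r(I, X) = -249 (r(I, X) = 9 - 258 = -249)
y = 4440 (y = (-77 + 53)*(-185) = -24*(-185) = 4440)
V = -83/1480 (V = -249/4440 = -249*1/4440 = -83/1480 ≈ -0.056081)
S(L) = 9 (S(L) = -3*(-3) = -½*(-18) = 9)
(53777 + V) + S(-182) = (53777 - 83/1480) + 9 = 79589877/1480 + 9 = 79603197/1480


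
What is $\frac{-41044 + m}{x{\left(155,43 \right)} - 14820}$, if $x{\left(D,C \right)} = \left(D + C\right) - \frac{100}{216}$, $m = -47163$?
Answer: $\frac{4763178}{789613} \approx 6.0323$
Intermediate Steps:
$x{\left(D,C \right)} = - \frac{25}{54} + C + D$ ($x{\left(D,C \right)} = \left(C + D\right) - \frac{25}{54} = - \frac{25}{54} + C + D$)
$\frac{-41044 + m}{x{\left(155,43 \right)} - 14820} = \frac{-41044 - 47163}{\left(- \frac{25}{54} + 43 + 155\right) - 14820} = - \frac{88207}{\frac{10667}{54} - 14820} = - \frac{88207}{- \frac{789613}{54}} = \left(-88207\right) \left(- \frac{54}{789613}\right) = \frac{4763178}{789613}$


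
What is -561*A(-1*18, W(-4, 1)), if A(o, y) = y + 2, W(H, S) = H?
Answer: 1122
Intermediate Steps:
A(o, y) = 2 + y
-561*A(-1*18, W(-4, 1)) = -561*(2 - 4) = -561*(-2) = 1122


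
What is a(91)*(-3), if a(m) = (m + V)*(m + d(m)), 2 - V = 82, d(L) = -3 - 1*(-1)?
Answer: -2937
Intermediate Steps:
d(L) = -2 (d(L) = -3 + 1 = -2)
V = -80 (V = 2 - 1*82 = 2 - 82 = -80)
a(m) = (-80 + m)*(-2 + m) (a(m) = (m - 80)*(m - 2) = (-80 + m)*(-2 + m))
a(91)*(-3) = (160 + 91² - 82*91)*(-3) = (160 + 8281 - 7462)*(-3) = 979*(-3) = -2937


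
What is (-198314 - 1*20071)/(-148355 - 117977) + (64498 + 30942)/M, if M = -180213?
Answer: 1267008175/4363317156 ≈ 0.29038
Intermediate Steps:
(-198314 - 1*20071)/(-148355 - 117977) + (64498 + 30942)/M = (-198314 - 1*20071)/(-148355 - 117977) + (64498 + 30942)/(-180213) = (-198314 - 20071)/(-266332) + 95440*(-1/180213) = -218385*(-1/266332) - 95440/180213 = 218385/266332 - 95440/180213 = 1267008175/4363317156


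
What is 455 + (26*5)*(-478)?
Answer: -61685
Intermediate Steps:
455 + (26*5)*(-478) = 455 + 130*(-478) = 455 - 62140 = -61685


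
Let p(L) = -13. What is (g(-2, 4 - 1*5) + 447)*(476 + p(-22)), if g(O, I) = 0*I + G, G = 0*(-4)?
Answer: 206961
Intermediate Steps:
G = 0
g(O, I) = 0 (g(O, I) = 0*I + 0 = 0 + 0 = 0)
(g(-2, 4 - 1*5) + 447)*(476 + p(-22)) = (0 + 447)*(476 - 13) = 447*463 = 206961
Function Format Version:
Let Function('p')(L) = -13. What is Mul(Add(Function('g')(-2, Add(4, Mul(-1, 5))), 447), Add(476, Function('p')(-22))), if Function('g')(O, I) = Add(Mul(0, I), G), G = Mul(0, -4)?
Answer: 206961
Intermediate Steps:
G = 0
Function('g')(O, I) = 0 (Function('g')(O, I) = Add(Mul(0, I), 0) = Add(0, 0) = 0)
Mul(Add(Function('g')(-2, Add(4, Mul(-1, 5))), 447), Add(476, Function('p')(-22))) = Mul(Add(0, 447), Add(476, -13)) = Mul(447, 463) = 206961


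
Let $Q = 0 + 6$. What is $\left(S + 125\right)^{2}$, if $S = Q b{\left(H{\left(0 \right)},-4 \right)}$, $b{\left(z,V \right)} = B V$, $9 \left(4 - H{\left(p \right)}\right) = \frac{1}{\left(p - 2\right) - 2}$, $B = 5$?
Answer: $25$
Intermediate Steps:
$Q = 6$
$H{\left(p \right)} = 4 - \frac{1}{9 \left(-4 + p\right)}$ ($H{\left(p \right)} = 4 - \frac{1}{9 \left(\left(p - 2\right) - 2\right)} = 4 - \frac{1}{9 \left(\left(-2 + p\right) - 2\right)} = 4 - \frac{1}{9 \left(-4 + p\right)}$)
$b{\left(z,V \right)} = 5 V$
$S = -120$ ($S = 6 \cdot 5 \left(-4\right) = 6 \left(-20\right) = -120$)
$\left(S + 125\right)^{2} = \left(-120 + 125\right)^{2} = 5^{2} = 25$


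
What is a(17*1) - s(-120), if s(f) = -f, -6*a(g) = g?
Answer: -737/6 ≈ -122.83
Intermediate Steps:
a(g) = -g/6
a(17*1) - s(-120) = -17/6 - (-1)*(-120) = -1/6*17 - 1*120 = -17/6 - 120 = -737/6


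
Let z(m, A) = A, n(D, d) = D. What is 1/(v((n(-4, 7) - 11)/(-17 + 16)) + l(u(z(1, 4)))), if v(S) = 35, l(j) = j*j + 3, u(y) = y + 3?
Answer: 1/87 ≈ 0.011494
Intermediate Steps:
u(y) = 3 + y
l(j) = 3 + j**2 (l(j) = j**2 + 3 = 3 + j**2)
1/(v((n(-4, 7) - 11)/(-17 + 16)) + l(u(z(1, 4)))) = 1/(35 + (3 + (3 + 4)**2)) = 1/(35 + (3 + 7**2)) = 1/(35 + (3 + 49)) = 1/(35 + 52) = 1/87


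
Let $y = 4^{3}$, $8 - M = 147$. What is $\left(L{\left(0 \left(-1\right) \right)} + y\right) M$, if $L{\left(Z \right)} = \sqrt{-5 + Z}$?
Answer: $-8896 - 139 i \sqrt{5} \approx -8896.0 - 310.81 i$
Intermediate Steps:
$M = -139$ ($M = 8 - 147 = -139$)
$y = 64$
$\left(L{\left(0 \left(-1\right) \right)} + y\right) M = \left(\sqrt{-5 + 0 \left(-1\right)} + 64\right) \left(-139\right) = \left(\sqrt{-5 + 0} + 64\right) \left(-139\right) = \left(\sqrt{-5} + 64\right) \left(-139\right) = \left(i \sqrt{5} + 64\right) \left(-139\right) = \left(64 + i \sqrt{5}\right) \left(-139\right) = -8896 - 139 i \sqrt{5}$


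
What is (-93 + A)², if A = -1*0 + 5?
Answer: 7744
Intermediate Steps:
A = 5 (A = 0 + 5 = 5)
(-93 + A)² = (-93 + 5)² = (-88)² = 7744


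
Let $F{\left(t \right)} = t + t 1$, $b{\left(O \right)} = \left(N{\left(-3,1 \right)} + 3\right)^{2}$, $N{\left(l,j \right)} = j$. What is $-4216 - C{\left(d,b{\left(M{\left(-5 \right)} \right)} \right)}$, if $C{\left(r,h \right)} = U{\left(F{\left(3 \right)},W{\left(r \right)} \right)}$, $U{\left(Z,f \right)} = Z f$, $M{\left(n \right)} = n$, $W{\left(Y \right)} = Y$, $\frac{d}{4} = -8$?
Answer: $-4024$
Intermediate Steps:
$d = -32$ ($d = 4 \left(-8\right) = -32$)
$b{\left(O \right)} = 16$ ($b{\left(O \right)} = \left(1 + 3\right)^{2} = 4^{2} = 16$)
$F{\left(t \right)} = 2 t$ ($F{\left(t \right)} = t + t = 2 t$)
$C{\left(r,h \right)} = 6 r$ ($C{\left(r,h \right)} = 2 \cdot 3 r = 6 r$)
$-4216 - C{\left(d,b{\left(M{\left(-5 \right)} \right)} \right)} = -4216 - 6 \left(-32\right) = -4216 - -192 = -4216 + 192 = -4024$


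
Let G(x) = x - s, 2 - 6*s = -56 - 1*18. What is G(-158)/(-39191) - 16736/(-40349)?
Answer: 1988360416/4743952977 ≈ 0.41914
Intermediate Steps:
s = 38/3 (s = ⅓ - (-56 - 1*18)/6 = ⅓ - (-56 - 18)/6 = ⅓ - ⅙*(-74) = ⅓ + 37/3 = 38/3 ≈ 12.667)
G(x) = -38/3 + x (G(x) = x - 1*38/3 = x - 38/3 = -38/3 + x)
G(-158)/(-39191) - 16736/(-40349) = (-38/3 - 158)/(-39191) - 16736/(-40349) = -512/3*(-1/39191) - 16736*(-1/40349) = 512/117573 + 16736/40349 = 1988360416/4743952977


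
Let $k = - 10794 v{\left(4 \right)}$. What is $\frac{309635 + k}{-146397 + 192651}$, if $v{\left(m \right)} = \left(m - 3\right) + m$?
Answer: $\frac{255665}{46254} \approx 5.5274$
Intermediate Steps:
$v{\left(m \right)} = -3 + 2 m$ ($v{\left(m \right)} = \left(-3 + m\right) + m = -3 + 2 m$)
$k = -53970$ ($k = - 10794 \left(-3 + 2 \cdot 4\right) = - 10794 \left(-3 + 8\right) = \left(-10794\right) 5 = -53970$)
$\frac{309635 + k}{-146397 + 192651} = \frac{309635 - 53970}{-146397 + 192651} = \frac{255665}{46254}$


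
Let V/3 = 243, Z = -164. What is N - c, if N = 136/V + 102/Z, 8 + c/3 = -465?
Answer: 84798955/59778 ≈ 1418.6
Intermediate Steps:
c = -1419 (c = -24 + 3*(-465) = -24 - 1395 = -1419)
V = 729 (V = 3*243 = 729)
N = -26027/59778 (N = 136/729 + 102/(-164) = 136*(1/729) + 102*(-1/164) = 136/729 - 51/82 = -26027/59778 ≈ -0.43539)
N - c = -26027/59778 - 1*(-1419) = -26027/59778 + 1419 = 84798955/59778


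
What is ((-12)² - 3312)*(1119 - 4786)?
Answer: 11617056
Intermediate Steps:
((-12)² - 3312)*(1119 - 4786) = (144 - 3312)*(-3667) = -3168*(-3667) = 11617056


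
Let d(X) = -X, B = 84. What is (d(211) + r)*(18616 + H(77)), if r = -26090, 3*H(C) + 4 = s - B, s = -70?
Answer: -488234230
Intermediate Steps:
H(C) = -158/3 (H(C) = -4/3 + (-70 - 1*84)/3 = -4/3 + (-70 - 84)/3 = -4/3 + (⅓)*(-154) = -4/3 - 154/3 = -158/3)
(d(211) + r)*(18616 + H(77)) = (-1*211 - 26090)*(18616 - 158/3) = (-211 - 26090)*(55690/3) = -26301*55690/3 = -488234230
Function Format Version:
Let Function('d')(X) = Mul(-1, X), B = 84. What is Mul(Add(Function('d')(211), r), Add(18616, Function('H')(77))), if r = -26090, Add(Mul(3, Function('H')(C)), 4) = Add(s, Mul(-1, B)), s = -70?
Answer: -488234230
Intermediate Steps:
Function('H')(C) = Rational(-158, 3) (Function('H')(C) = Add(Rational(-4, 3), Mul(Rational(1, 3), Add(-70, Mul(-1, 84)))) = Add(Rational(-4, 3), Mul(Rational(1, 3), Add(-70, -84))) = Add(Rational(-4, 3), Mul(Rational(1, 3), -154)) = Add(Rational(-4, 3), Rational(-154, 3)) = Rational(-158, 3))
Mul(Add(Function('d')(211), r), Add(18616, Function('H')(77))) = Mul(Add(Mul(-1, 211), -26090), Add(18616, Rational(-158, 3))) = Mul(Add(-211, -26090), Rational(55690, 3)) = Mul(-26301, Rational(55690, 3)) = -488234230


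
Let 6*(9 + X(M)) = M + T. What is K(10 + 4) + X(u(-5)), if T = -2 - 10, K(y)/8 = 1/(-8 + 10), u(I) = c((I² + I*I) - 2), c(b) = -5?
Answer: -47/6 ≈ -7.8333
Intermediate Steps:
u(I) = -5
K(y) = 4 (K(y) = 8/(-8 + 10) = 8/2 = 8*(½) = 4)
T = -12
X(M) = -11 + M/6 (X(M) = -9 + (M - 12)/6 = -9 + (-12 + M)/6 = -9 + (-2 + M/6) = -11 + M/6)
K(10 + 4) + X(u(-5)) = 4 + (-11 + (⅙)*(-5)) = 4 + (-11 - ⅚) = 4 - 71/6 = -47/6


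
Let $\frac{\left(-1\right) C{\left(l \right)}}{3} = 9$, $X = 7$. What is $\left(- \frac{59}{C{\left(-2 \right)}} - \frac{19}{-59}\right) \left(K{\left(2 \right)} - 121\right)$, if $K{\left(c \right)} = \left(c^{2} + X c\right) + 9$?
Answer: $- \frac{375436}{1593} \approx -235.68$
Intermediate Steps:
$C{\left(l \right)} = -27$ ($C{\left(l \right)} = \left(-3\right) 9 = -27$)
$K{\left(c \right)} = 9 + c^{2} + 7 c$ ($K{\left(c \right)} = \left(c^{2} + 7 c\right) + 9 = 9 + c^{2} + 7 c$)
$\left(- \frac{59}{C{\left(-2 \right)}} - \frac{19}{-59}\right) \left(K{\left(2 \right)} - 121\right) = \left(- \frac{59}{-27} - \frac{19}{-59}\right) \left(\left(9 + 2^{2} + 7 \cdot 2\right) - 121\right) = \left(\left(-59\right) \left(- \frac{1}{27}\right) - - \frac{19}{59}\right) \left(\left(9 + 4 + 14\right) - 121\right) = \left(\frac{59}{27} + \frac{19}{59}\right) \left(27 - 121\right) = \frac{3994}{1593} \left(-94\right) = - \frac{375436}{1593}$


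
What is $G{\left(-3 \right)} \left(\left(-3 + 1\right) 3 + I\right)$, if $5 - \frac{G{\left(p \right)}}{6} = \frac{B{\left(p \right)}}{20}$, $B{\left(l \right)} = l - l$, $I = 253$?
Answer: $7410$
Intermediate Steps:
$B{\left(l \right)} = 0$
$G{\left(p \right)} = 30$ ($G{\left(p \right)} = 30 - 6 \cdot \frac{0}{20} = 30 - 6 \cdot 0 \cdot \frac{1}{20} = 30 - 0 = 30 + 0 = 30$)
$G{\left(-3 \right)} \left(\left(-3 + 1\right) 3 + I\right) = 30 \left(\left(-3 + 1\right) 3 + 253\right) = 30 \left(\left(-2\right) 3 + 253\right) = 30 \left(-6 + 253\right) = 30 \cdot 247 = 7410$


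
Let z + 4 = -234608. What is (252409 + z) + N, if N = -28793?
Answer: -10996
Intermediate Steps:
z = -234612 (z = -4 - 234608 = -234612)
(252409 + z) + N = (252409 - 234612) - 28793 = 17797 - 28793 = -10996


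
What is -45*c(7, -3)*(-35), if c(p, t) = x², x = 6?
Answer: 56700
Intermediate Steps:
c(p, t) = 36 (c(p, t) = 6² = 36)
-45*c(7, -3)*(-35) = -45*36*(-35) = -1620*(-35) = 56700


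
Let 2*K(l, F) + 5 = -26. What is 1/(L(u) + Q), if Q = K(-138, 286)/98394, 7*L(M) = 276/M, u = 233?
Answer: 10353588/1750417 ≈ 5.9149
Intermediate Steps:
L(M) = 276/(7*M) (L(M) = (276/M)/7 = 276/(7*M))
K(l, F) = -31/2 (K(l, F) = -5/2 + (½)*(-26) = -5/2 - 13 = -31/2)
Q = -1/6348 (Q = -31/2/98394 = -31/2*1/98394 = -1/6348 ≈ -0.00015753)
1/(L(u) + Q) = 1/((276/7)/233 - 1/6348) = 1/((276/7)*(1/233) - 1/6348) = 1/(276/1631 - 1/6348) = 1/(1750417/10353588) = 10353588/1750417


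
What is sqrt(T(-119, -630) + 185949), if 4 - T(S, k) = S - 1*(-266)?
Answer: sqrt(185806) ≈ 431.05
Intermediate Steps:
T(S, k) = -262 - S (T(S, k) = 4 - (S - 1*(-266)) = 4 - (S + 266) = 4 - (266 + S) = 4 + (-266 - S) = -262 - S)
sqrt(T(-119, -630) + 185949) = sqrt((-262 - 1*(-119)) + 185949) = sqrt((-262 + 119) + 185949) = sqrt(-143 + 185949) = sqrt(185806)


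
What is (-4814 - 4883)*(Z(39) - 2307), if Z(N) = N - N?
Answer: 22370979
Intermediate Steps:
Z(N) = 0
(-4814 - 4883)*(Z(39) - 2307) = (-4814 - 4883)*(0 - 2307) = -9697*(-2307) = 22370979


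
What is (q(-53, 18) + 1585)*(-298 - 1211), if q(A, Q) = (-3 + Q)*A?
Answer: -1192110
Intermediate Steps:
q(A, Q) = A*(-3 + Q)
(q(-53, 18) + 1585)*(-298 - 1211) = (-53*(-3 + 18) + 1585)*(-298 - 1211) = (-53*15 + 1585)*(-1509) = (-795 + 1585)*(-1509) = 790*(-1509) = -1192110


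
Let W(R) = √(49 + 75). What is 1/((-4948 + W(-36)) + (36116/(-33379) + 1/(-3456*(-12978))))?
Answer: -11092624190755178431053415680/54898028761681132625752838017609 - 4482699699072568913952768*√31/54898028761681132625752838017609 ≈ -0.00020251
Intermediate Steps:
W(R) = 2*√31 (W(R) = √124 = 2*√31)
1/((-4948 + W(-36)) + (36116/(-33379) + 1/(-3456*(-12978)))) = 1/((-4948 + 2*√31) + (36116/(-33379) + 1/(-3456*(-12978)))) = 1/((-4948 + 2*√31) + (36116*(-1/33379) - 1/3456*(-1/12978))) = 1/((-4948 + 2*√31) + (-36116/33379 + 1/44851968)) = 1/((-4948 + 2*√31) - 1619873642909/1497113839872) = 1/(-7409339153329565/1497113839872 + 2*√31)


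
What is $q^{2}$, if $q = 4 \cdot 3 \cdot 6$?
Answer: $5184$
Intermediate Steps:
$q = 72$ ($q = 12 \cdot 6 = 72$)
$q^{2} = 72^{2} = 5184$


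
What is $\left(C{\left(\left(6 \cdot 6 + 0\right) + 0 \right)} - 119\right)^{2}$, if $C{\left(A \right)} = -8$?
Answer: $16129$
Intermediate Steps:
$\left(C{\left(\left(6 \cdot 6 + 0\right) + 0 \right)} - 119\right)^{2} = \left(-8 - 119\right)^{2} = \left(-127\right)^{2} = 16129$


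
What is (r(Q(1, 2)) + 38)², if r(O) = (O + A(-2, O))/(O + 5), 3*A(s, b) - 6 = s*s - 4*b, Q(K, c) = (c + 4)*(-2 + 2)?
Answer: 13456/9 ≈ 1495.1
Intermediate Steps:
Q(K, c) = 0 (Q(K, c) = (4 + c)*0 = 0)
A(s, b) = 2 - 4*b/3 + s²/3 (A(s, b) = 2 + (s*s - 4*b)/3 = 2 + (s² - 4*b)/3 = 2 + (-4*b/3 + s²/3) = 2 - 4*b/3 + s²/3)
r(O) = (10/3 - O/3)/(5 + O) (r(O) = (O + (2 - 4*O/3 + (⅓)*(-2)²))/(O + 5) = (O + (2 - 4*O/3 + (⅓)*4))/(5 + O) = (O + (2 - 4*O/3 + 4/3))/(5 + O) = (O + (10/3 - 4*O/3))/(5 + O) = (10/3 - O/3)/(5 + O))
(r(Q(1, 2)) + 38)² = ((10 - 1*0)/(3*(5 + 0)) + 38)² = ((⅓)*(10 + 0)/5 + 38)² = ((⅓)*(⅕)*10 + 38)² = (⅔ + 38)² = (116/3)² = 13456/9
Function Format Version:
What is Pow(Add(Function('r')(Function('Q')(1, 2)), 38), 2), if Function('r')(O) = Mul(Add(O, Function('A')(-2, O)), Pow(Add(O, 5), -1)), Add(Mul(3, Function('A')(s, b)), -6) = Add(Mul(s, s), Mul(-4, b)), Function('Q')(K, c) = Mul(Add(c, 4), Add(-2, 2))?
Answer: Rational(13456, 9) ≈ 1495.1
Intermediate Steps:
Function('Q')(K, c) = 0 (Function('Q')(K, c) = Mul(Add(4, c), 0) = 0)
Function('A')(s, b) = Add(2, Mul(Rational(-4, 3), b), Mul(Rational(1, 3), Pow(s, 2))) (Function('A')(s, b) = Add(2, Mul(Rational(1, 3), Add(Mul(s, s), Mul(-4, b)))) = Add(2, Mul(Rational(1, 3), Add(Pow(s, 2), Mul(-4, b)))) = Add(2, Add(Mul(Rational(-4, 3), b), Mul(Rational(1, 3), Pow(s, 2)))) = Add(2, Mul(Rational(-4, 3), b), Mul(Rational(1, 3), Pow(s, 2))))
Function('r')(O) = Mul(Pow(Add(5, O), -1), Add(Rational(10, 3), Mul(Rational(-1, 3), O))) (Function('r')(O) = Mul(Add(O, Add(2, Mul(Rational(-4, 3), O), Mul(Rational(1, 3), Pow(-2, 2)))), Pow(Add(O, 5), -1)) = Mul(Add(O, Add(2, Mul(Rational(-4, 3), O), Mul(Rational(1, 3), 4))), Pow(Add(5, O), -1)) = Mul(Add(O, Add(2, Mul(Rational(-4, 3), O), Rational(4, 3))), Pow(Add(5, O), -1)) = Mul(Add(O, Add(Rational(10, 3), Mul(Rational(-4, 3), O))), Pow(Add(5, O), -1)) = Mul(Add(Rational(10, 3), Mul(Rational(-1, 3), O)), Pow(Add(5, O), -1)) = Mul(Pow(Add(5, O), -1), Add(Rational(10, 3), Mul(Rational(-1, 3), O))))
Pow(Add(Function('r')(Function('Q')(1, 2)), 38), 2) = Pow(Add(Mul(Rational(1, 3), Pow(Add(5, 0), -1), Add(10, Mul(-1, 0))), 38), 2) = Pow(Add(Mul(Rational(1, 3), Pow(5, -1), Add(10, 0)), 38), 2) = Pow(Add(Mul(Rational(1, 3), Rational(1, 5), 10), 38), 2) = Pow(Add(Rational(2, 3), 38), 2) = Pow(Rational(116, 3), 2) = Rational(13456, 9)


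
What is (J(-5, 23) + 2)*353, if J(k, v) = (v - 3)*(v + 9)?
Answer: 226626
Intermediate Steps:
J(k, v) = (-3 + v)*(9 + v)
(J(-5, 23) + 2)*353 = ((-27 + 23² + 6*23) + 2)*353 = ((-27 + 529 + 138) + 2)*353 = (640 + 2)*353 = 642*353 = 226626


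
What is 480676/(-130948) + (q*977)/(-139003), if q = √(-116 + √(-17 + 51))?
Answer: -120169/32737 - 977*I*√(116 - √34)/139003 ≈ -3.6707 - 0.073774*I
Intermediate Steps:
q = √(-116 + √34) ≈ 10.496*I
480676/(-130948) + (q*977)/(-139003) = 480676/(-130948) + (√(-116 + √34)*977)/(-139003) = 480676*(-1/130948) + (977*√(-116 + √34))*(-1/139003) = -120169/32737 - 977*√(-116 + √34)/139003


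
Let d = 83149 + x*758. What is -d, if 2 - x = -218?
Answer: -249909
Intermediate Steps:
x = 220 (x = 2 - 1*(-218) = 2 + 218 = 220)
d = 249909 (d = 83149 + 220*758 = 83149 + 166760 = 249909)
-d = -1*249909 = -249909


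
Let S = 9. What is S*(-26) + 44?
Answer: -190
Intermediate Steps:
S*(-26) + 44 = 9*(-26) + 44 = -234 + 44 = -190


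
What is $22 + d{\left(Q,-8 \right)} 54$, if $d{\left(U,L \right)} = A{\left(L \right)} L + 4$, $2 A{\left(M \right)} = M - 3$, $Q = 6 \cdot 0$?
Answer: $2614$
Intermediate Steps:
$Q = 0$
$A{\left(M \right)} = - \frac{3}{2} + \frac{M}{2}$ ($A{\left(M \right)} = \frac{M - 3}{2} = \frac{-3 + M}{2} = - \frac{3}{2} + \frac{M}{2}$)
$d{\left(U,L \right)} = 4 + L \left(- \frac{3}{2} + \frac{L}{2}\right)$ ($d{\left(U,L \right)} = \left(- \frac{3}{2} + \frac{L}{2}\right) L + 4 = L \left(- \frac{3}{2} + \frac{L}{2}\right) + 4 = 4 + L \left(- \frac{3}{2} + \frac{L}{2}\right)$)
$22 + d{\left(Q,-8 \right)} 54 = 22 + \left(4 + \frac{1}{2} \left(-8\right) \left(-3 - 8\right)\right) 54 = 22 + \left(4 + \frac{1}{2} \left(-8\right) \left(-11\right)\right) 54 = 22 + \left(4 + 44\right) 54 = 22 + 48 \cdot 54 = 22 + 2592 = 2614$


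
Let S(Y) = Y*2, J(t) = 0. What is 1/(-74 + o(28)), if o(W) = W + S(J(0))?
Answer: -1/46 ≈ -0.021739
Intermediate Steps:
S(Y) = 2*Y
o(W) = W (o(W) = W + 2*0 = W + 0 = W)
1/(-74 + o(28)) = 1/(-74 + 28) = 1/(-46) = -1/46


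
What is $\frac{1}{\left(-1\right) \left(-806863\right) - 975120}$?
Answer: $- \frac{1}{168257} \approx -5.9433 \cdot 10^{-6}$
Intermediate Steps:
$\frac{1}{\left(-1\right) \left(-806863\right) - 975120} = \frac{1}{806863 - 975120} = \frac{1}{-168257} = - \frac{1}{168257}$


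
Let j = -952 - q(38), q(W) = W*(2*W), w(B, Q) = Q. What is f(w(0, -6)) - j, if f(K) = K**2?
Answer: 3876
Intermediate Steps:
q(W) = 2*W**2
j = -3840 (j = -952 - 2*38**2 = -952 - 2*1444 = -952 - 1*2888 = -952 - 2888 = -3840)
f(w(0, -6)) - j = (-6)**2 - 1*(-3840) = 36 + 3840 = 3876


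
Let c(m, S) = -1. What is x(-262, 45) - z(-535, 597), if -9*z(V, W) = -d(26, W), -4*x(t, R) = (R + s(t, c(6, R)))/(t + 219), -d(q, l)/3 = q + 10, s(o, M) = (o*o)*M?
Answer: -66535/172 ≈ -386.83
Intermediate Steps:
s(o, M) = M*o² (s(o, M) = o²*M = M*o²)
d(q, l) = -30 - 3*q (d(q, l) = -3*(q + 10) = -3*(10 + q) = -30 - 3*q)
x(t, R) = -(R - t²)/(4*(219 + t)) (x(t, R) = -(R - t²)/(4*(t + 219)) = -(R - t²)/(4*(219 + t)))
z(V, W) = -12 (z(V, W) = -(-1)*(-30 - 3*26)/9 = -(-1)*(-30 - 78)/9 = -(-1)*(-108)/9 = -⅑*108 = -12)
x(-262, 45) - z(-535, 597) = ((-262)² - 1*45)/(4*(219 - 262)) - 1*(-12) = (¼)*(68644 - 45)/(-43) + 12 = (¼)*(-1/43)*68599 + 12 = -68599/172 + 12 = -66535/172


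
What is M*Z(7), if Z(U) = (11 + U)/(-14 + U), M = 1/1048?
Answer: -9/3668 ≈ -0.0024537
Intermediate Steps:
M = 1/1048 ≈ 0.00095420
Z(U) = (11 + U)/(-14 + U)
M*Z(7) = ((11 + 7)/(-14 + 7))/1048 = (18/(-7))/1048 = (-⅐*18)/1048 = (1/1048)*(-18/7) = -9/3668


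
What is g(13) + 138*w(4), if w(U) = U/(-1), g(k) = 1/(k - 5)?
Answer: -4415/8 ≈ -551.88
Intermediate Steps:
g(k) = 1/(-5 + k)
w(U) = -U (w(U) = U*(-1) = -U)
g(13) + 138*w(4) = 1/(-5 + 13) + 138*(-1*4) = 1/8 + 138*(-4) = ⅛ - 552 = -4415/8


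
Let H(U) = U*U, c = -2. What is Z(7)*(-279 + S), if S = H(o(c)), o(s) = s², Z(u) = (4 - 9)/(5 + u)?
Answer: 1315/12 ≈ 109.58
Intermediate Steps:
Z(u) = -5/(5 + u)
H(U) = U²
S = 16 (S = ((-2)²)² = 4² = 16)
Z(7)*(-279 + S) = (-5/(5 + 7))*(-279 + 16) = -5/12*(-263) = 1315/12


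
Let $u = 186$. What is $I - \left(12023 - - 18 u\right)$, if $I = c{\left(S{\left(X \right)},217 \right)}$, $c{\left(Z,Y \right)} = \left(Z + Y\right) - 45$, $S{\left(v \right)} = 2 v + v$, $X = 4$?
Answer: $-15187$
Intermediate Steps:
$S{\left(v \right)} = 3 v$
$c{\left(Z,Y \right)} = -45 + Y + Z$ ($c{\left(Z,Y \right)} = \left(Y + Z\right) - 45 = -45 + Y + Z$)
$I = 184$ ($I = -45 + 217 + 3 \cdot 4 = -45 + 217 + 12 = 184$)
$I - \left(12023 - - 18 u\right) = 184 - \left(12023 - \left(-18\right) 186\right) = 184 - \left(12023 - -3348\right) = 184 - \left(12023 + 3348\right) = 184 - 15371 = -15187$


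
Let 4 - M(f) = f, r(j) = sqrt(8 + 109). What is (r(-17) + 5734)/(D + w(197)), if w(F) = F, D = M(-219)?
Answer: 2867/210 + sqrt(13)/140 ≈ 13.678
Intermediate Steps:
r(j) = 3*sqrt(13) (r(j) = sqrt(117) = 3*sqrt(13))
M(f) = 4 - f
D = 223 (D = 4 - 1*(-219) = 4 + 219 = 223)
(r(-17) + 5734)/(D + w(197)) = (3*sqrt(13) + 5734)/(223 + 197) = (5734 + 3*sqrt(13))/420 = (5734 + 3*sqrt(13))*(1/420) = 2867/210 + sqrt(13)/140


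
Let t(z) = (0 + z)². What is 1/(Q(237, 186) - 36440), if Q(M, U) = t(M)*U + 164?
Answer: 1/10411158 ≈ 9.6051e-8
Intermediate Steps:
t(z) = z²
Q(M, U) = 164 + U*M² (Q(M, U) = M²*U + 164 = U*M² + 164 = 164 + U*M²)
1/(Q(237, 186) - 36440) = 1/((164 + 186*237²) - 36440) = 1/((164 + 186*56169) - 36440) = 1/((164 + 10447434) - 36440) = 1/(10447598 - 36440) = 1/10411158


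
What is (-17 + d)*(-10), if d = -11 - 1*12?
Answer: 400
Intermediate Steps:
d = -23 (d = -11 - 12 = -23)
(-17 + d)*(-10) = (-17 - 23)*(-10) = -40*(-10) = 400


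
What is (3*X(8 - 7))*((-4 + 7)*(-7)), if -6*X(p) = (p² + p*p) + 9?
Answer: 231/2 ≈ 115.50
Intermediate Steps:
X(p) = -3/2 - p²/3 (X(p) = -((p² + p*p) + 9)/6 = -((p² + p²) + 9)/6 = -(2*p² + 9)/6 = -(9 + 2*p²)/6 = -3/2 - p²/3)
(3*X(8 - 7))*((-4 + 7)*(-7)) = (3*(-3/2 - (8 - 7)²/3))*((-4 + 7)*(-7)) = (3*(-3/2 - ⅓*1²))*(3*(-7)) = (3*(-3/2 - ⅓*1))*(-21) = (3*(-3/2 - ⅓))*(-21) = (3*(-11/6))*(-21) = -11/2*(-21) = 231/2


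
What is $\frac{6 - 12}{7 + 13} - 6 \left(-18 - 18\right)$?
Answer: $\frac{2157}{10} \approx 215.7$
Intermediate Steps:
$\frac{6 - 12}{7 + 13} - 6 \left(-18 - 18\right) = - \frac{6}{20} - 6 \left(-18 - 18\right) = \left(-6\right) \frac{1}{20} - -216 = - \frac{3}{10} + 216 = \frac{2157}{10}$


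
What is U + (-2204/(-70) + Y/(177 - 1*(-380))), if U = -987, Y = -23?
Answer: -18628556/19495 ≈ -955.56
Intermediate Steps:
U + (-2204/(-70) + Y/(177 - 1*(-380))) = -987 + (-2204/(-70) - 23/(177 - 1*(-380))) = -987 + (-2204*(-1/70) - 23/(177 + 380)) = -987 + (1102/35 - 23/557) = -987 + 613009/19495 = -18628556/19495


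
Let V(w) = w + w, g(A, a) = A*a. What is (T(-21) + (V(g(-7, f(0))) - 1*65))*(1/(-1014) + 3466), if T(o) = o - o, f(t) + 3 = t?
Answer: -80834029/1014 ≈ -79718.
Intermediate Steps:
f(t) = -3 + t
V(w) = 2*w
T(o) = 0
(T(-21) + (V(g(-7, f(0))) - 1*65))*(1/(-1014) + 3466) = (0 + (2*(-7*(-3 + 0)) - 1*65))*(1/(-1014) + 3466) = (0 + (2*(-7*(-3)) - 65))*(-1/1014 + 3466) = (0 + (2*21 - 65))*(3514523/1014) = (0 + (42 - 65))*(3514523/1014) = (0 - 23)*(3514523/1014) = -23*3514523/1014 = -80834029/1014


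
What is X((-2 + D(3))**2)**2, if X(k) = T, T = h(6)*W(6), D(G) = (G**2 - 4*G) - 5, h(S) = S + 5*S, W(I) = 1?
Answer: 1296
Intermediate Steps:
h(S) = 6*S
D(G) = -5 + G**2 - 4*G
T = 36 (T = (6*6)*1 = 36*1 = 36)
X(k) = 36
X((-2 + D(3))**2)**2 = 36**2 = 1296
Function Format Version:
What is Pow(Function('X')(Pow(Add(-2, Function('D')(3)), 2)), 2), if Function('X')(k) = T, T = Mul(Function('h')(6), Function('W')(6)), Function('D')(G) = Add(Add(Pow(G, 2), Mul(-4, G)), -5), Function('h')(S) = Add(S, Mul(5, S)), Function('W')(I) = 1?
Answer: 1296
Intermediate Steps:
Function('h')(S) = Mul(6, S)
Function('D')(G) = Add(-5, Pow(G, 2), Mul(-4, G))
T = 36 (T = Mul(Mul(6, 6), 1) = Mul(36, 1) = 36)
Function('X')(k) = 36
Pow(Function('X')(Pow(Add(-2, Function('D')(3)), 2)), 2) = Pow(36, 2) = 1296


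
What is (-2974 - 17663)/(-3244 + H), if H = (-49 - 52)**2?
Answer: -2293/773 ≈ -2.9664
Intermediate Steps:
H = 10201 (H = (-101)**2 = 10201)
(-2974 - 17663)/(-3244 + H) = (-2974 - 17663)/(-3244 + 10201) = -20637/6957 = -20637*1/6957 = -2293/773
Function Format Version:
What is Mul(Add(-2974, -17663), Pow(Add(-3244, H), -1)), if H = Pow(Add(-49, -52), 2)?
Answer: Rational(-2293, 773) ≈ -2.9664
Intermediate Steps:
H = 10201 (H = Pow(-101, 2) = 10201)
Mul(Add(-2974, -17663), Pow(Add(-3244, H), -1)) = Mul(Add(-2974, -17663), Pow(Add(-3244, 10201), -1)) = Mul(-20637, Pow(6957, -1)) = Mul(-20637, Rational(1, 6957)) = Rational(-2293, 773)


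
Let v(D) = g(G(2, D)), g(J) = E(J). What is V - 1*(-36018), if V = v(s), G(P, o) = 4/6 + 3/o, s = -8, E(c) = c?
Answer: 864439/24 ≈ 36018.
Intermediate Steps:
G(P, o) = ⅔ + 3/o (G(P, o) = 4*(⅙) + 3/o = ⅔ + 3/o)
g(J) = J
v(D) = ⅔ + 3/D
V = 7/24 (V = ⅔ + 3/(-8) = ⅔ + 3*(-⅛) = ⅔ - 3/8 = 7/24 ≈ 0.29167)
V - 1*(-36018) = 7/24 - 1*(-36018) = 7/24 + 36018 = 864439/24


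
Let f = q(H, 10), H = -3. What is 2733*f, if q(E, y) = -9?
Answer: -24597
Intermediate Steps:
f = -9
2733*f = 2733*(-9) = -24597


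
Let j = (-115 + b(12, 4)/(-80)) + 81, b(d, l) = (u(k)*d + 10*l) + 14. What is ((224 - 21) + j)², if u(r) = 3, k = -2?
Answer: 1803649/64 ≈ 28182.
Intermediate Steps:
b(d, l) = 14 + 3*d + 10*l (b(d, l) = (3*d + 10*l) + 14 = 14 + 3*d + 10*l)
j = -281/8 (j = (-115 + (14 + 3*12 + 10*4)/(-80)) + 81 = (-115 + (14 + 36 + 40)*(-1/80)) + 81 = (-115 + 90*(-1/80)) + 81 = (-115 - 9/8) + 81 = -929/8 + 81 = -281/8 ≈ -35.125)
((224 - 21) + j)² = ((224 - 21) - 281/8)² = (203 - 281/8)² = (1343/8)² = 1803649/64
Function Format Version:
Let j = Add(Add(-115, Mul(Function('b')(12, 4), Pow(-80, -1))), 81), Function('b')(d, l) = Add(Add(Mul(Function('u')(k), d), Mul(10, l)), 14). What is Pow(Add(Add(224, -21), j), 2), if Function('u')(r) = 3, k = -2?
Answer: Rational(1803649, 64) ≈ 28182.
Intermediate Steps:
Function('b')(d, l) = Add(14, Mul(3, d), Mul(10, l)) (Function('b')(d, l) = Add(Add(Mul(3, d), Mul(10, l)), 14) = Add(14, Mul(3, d), Mul(10, l)))
j = Rational(-281, 8) (j = Add(Add(-115, Mul(Add(14, Mul(3, 12), Mul(10, 4)), Pow(-80, -1))), 81) = Add(Add(-115, Mul(Add(14, 36, 40), Rational(-1, 80))), 81) = Add(Add(-115, Mul(90, Rational(-1, 80))), 81) = Add(Add(-115, Rational(-9, 8)), 81) = Add(Rational(-929, 8), 81) = Rational(-281, 8) ≈ -35.125)
Pow(Add(Add(224, -21), j), 2) = Pow(Add(Add(224, -21), Rational(-281, 8)), 2) = Pow(Add(203, Rational(-281, 8)), 2) = Pow(Rational(1343, 8), 2) = Rational(1803649, 64)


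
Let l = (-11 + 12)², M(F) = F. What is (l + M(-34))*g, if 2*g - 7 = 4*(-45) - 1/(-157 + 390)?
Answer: 665115/233 ≈ 2854.6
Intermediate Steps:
l = 1 (l = 1² = 1)
g = -20155/233 (g = 7/2 + (4*(-45) - 1/(-157 + 390))/2 = 7/2 + (-180 - 1/233)/2 = 7/2 + (½)*(-41941/233) = 7/2 - 41941/466 = -20155/233 ≈ -86.502)
(l + M(-34))*g = (1 - 34)*(-20155/233) = -33*(-20155/233) = 665115/233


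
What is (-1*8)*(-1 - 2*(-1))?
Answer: -8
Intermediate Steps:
(-1*8)*(-1 - 2*(-1)) = -8*(-1 + 2) = -8*1 = -8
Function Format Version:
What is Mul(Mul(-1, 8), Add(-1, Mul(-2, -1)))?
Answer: -8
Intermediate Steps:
Mul(Mul(-1, 8), Add(-1, Mul(-2, -1))) = Mul(-8, Add(-1, 2)) = Mul(-8, 1) = -8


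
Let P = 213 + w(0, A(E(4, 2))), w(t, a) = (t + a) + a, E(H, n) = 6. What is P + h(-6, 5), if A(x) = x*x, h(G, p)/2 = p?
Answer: 295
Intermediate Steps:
h(G, p) = 2*p
A(x) = x**2
w(t, a) = t + 2*a (w(t, a) = (a + t) + a = t + 2*a)
P = 285 (P = 213 + (0 + 2*6**2) = 213 + (0 + 2*36) = 213 + (0 + 72) = 213 + 72 = 285)
P + h(-6, 5) = 285 + 2*5 = 285 + 10 = 295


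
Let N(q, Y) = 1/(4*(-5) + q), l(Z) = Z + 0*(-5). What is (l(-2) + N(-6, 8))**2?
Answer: 2809/676 ≈ 4.1553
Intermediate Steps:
l(Z) = Z (l(Z) = Z + 0 = Z)
N(q, Y) = 1/(-20 + q)
(l(-2) + N(-6, 8))**2 = (-2 + 1/(-20 - 6))**2 = (-2 + 1/(-26))**2 = (-2 - 1/26)**2 = (-53/26)**2 = 2809/676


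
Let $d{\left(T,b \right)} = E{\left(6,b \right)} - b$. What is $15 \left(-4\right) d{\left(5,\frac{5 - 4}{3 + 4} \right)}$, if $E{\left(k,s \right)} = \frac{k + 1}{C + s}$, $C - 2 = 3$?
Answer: $- \frac{1535}{21} \approx -73.095$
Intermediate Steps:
$C = 5$ ($C = 2 + 3 = 5$)
$E{\left(k,s \right)} = \frac{1 + k}{5 + s}$ ($E{\left(k,s \right)} = \frac{k + 1}{5 + s} = \frac{1 + k}{5 + s}$)
$d{\left(T,b \right)} = - b + \frac{7}{5 + b}$ ($d{\left(T,b \right)} = \frac{1 + 6}{5 + b} - b = \frac{1}{5 + b} 7 - b = \frac{7}{5 + b} - b = - b + \frac{7}{5 + b}$)
$15 \left(-4\right) d{\left(5,\frac{5 - 4}{3 + 4} \right)} = 15 \left(-4\right) \frac{7 - \frac{5 - 4}{3 + 4} \left(5 + \frac{5 - 4}{3 + 4}\right)}{5 + \frac{5 - 4}{3 + 4}} = - 60 \frac{7 - 1 \cdot \frac{1}{7} \left(5 + 1 \cdot \frac{1}{7}\right)}{5 + 1 \cdot \frac{1}{7}} = - 60 \frac{7 - \frac{5 + \frac{1}{7}}{7}}{5 + \frac{1}{7}} = - 60 \frac{7 - \frac{1}{7} \cdot \frac{36}{7}}{\frac{36}{7}} = - 60 \frac{7 \left(7 - \frac{36}{49}\right)}{36} = - 60 \cdot \frac{7}{36} \cdot \frac{307}{49} = \left(-60\right) \frac{307}{252} = - \frac{1535}{21}$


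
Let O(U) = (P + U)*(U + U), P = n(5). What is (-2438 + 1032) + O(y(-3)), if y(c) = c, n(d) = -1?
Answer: -1382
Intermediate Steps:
P = -1
O(U) = 2*U*(-1 + U) (O(U) = (-1 + U)*(U + U) = (-1 + U)*(2*U) = 2*U*(-1 + U))
(-2438 + 1032) + O(y(-3)) = (-2438 + 1032) + 2*(-3)*(-1 - 3) = -1406 + 2*(-3)*(-4) = -1406 + 24 = -1382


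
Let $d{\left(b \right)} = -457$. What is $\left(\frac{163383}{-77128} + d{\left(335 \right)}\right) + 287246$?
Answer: $\frac{22119298609}{77128} \approx 2.8679 \cdot 10^{5}$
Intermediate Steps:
$\left(\frac{163383}{-77128} + d{\left(335 \right)}\right) + 287246 = \left(\frac{163383}{-77128} - 457\right) + 287246 = \left(163383 \left(- \frac{1}{77128}\right) - 457\right) + 287246 = \left(- \frac{163383}{77128} - 457\right) + 287246 = - \frac{35410879}{77128} + 287246 = \frac{22119298609}{77128}$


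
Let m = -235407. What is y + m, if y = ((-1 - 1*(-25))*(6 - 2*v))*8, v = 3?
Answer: -235407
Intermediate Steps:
y = 0 (y = ((-1 - 1*(-25))*(6 - 2*3))*8 = ((-1 + 25)*(6 - 6))*8 = (24*0)*8 = 0*8 = 0)
y + m = 0 - 235407 = -235407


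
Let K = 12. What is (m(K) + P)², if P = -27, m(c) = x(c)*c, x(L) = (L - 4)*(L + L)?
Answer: 5184729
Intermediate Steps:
x(L) = 2*L*(-4 + L) (x(L) = (-4 + L)*(2*L) = 2*L*(-4 + L))
m(c) = 2*c²*(-4 + c) (m(c) = (2*c*(-4 + c))*c = 2*c²*(-4 + c))
(m(K) + P)² = (2*12²*(-4 + 12) - 27)² = (2*144*8 - 27)² = (2304 - 27)² = 2277² = 5184729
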